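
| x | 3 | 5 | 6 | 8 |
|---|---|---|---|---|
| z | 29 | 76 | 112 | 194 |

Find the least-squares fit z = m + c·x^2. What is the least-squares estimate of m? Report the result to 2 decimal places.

The normal system AᵀA·[m, c]ᵀ = Aᵀz is [[4, 134]; [134, 6098]]·[m, c]ᵀ = [411, 18609]ᵀ.
det = 4·6098 − 134² = 6436.
m = (411·6098 − 134·18609)/6436 = 3168/1609; c = (4·18609 − 134·411)/6436 = 9681/3218.

m = 1.97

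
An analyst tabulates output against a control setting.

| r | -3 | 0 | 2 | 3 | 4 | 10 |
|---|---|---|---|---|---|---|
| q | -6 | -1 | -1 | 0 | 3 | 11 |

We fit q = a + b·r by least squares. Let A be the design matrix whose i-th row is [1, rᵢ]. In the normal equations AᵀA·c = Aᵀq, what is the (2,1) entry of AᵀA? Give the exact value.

Row 2 ↔ basis r, column 1 ↔ basis 1, so (AᵀA)_{2,1} = Σᵢ r = (-3)·(1) + (0)·(1) + (2)·(1) + (3)·(1) + (4)·(1) + (10)·(1) = 16.

16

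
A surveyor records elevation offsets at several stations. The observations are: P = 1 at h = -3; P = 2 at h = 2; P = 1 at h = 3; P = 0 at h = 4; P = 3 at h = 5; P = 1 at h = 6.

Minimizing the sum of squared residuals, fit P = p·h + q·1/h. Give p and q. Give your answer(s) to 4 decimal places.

p = 0.1887, q = 1.0530

The normal system MᵀM·[p, q]ᵀ = MᵀP is [[99, 6]; [6, 241/400]]·[p, q]ᵀ = [25, 53/30]ᵀ.
Determinant 99·(241/400) − 6² = 9459/400.
p = (25·(241/400) − 6·(53/30))/(9459/400) = 595/3153; q = (99·(53/30) − 6·25)/(9459/400) = 3320/3153.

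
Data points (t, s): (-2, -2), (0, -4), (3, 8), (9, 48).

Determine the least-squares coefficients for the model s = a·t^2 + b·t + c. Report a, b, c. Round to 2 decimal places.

a = 0.45, b = 1.50, c = -1.85

The normal system AᵀA·[a, b, c]ᵀ = Aᵀs is [[6658, 748, 94]; [748, 94, 10]; [94, 10, 4]]·[a, b, c]ᵀ = [3952, 460, 50]ᵀ.
Solving the 3×3 system (Gaussian elimination) gives a = 3293/7302, b = 10969/7302, c = -4511/2434.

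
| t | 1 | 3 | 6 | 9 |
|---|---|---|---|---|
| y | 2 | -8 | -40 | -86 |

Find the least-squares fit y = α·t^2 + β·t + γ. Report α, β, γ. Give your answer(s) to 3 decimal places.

α = -0.911, β = -1.966, γ = 5.255

Compute the Gram sums: Σt^2·t^2 = 7939, Σt^2·t = 973, Σt^2 = 127, Σt·t = 127, Σt = 19, Σ1 = 4.
And Σt^2·y = -8476, Σt·y = -1036, Σy = -132.
Row-reducing yields α = -347/381, β = -749/381, γ = 2002/381.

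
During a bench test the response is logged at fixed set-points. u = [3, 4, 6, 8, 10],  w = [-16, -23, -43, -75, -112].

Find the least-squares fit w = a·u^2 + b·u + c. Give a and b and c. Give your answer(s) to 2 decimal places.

a = -1.10, b = 0.50, c = -7.37

The normal equations are: 15729·a + 1819·b + 225·c = -18060;  1819·a + 225·b + 31·c = -2118;  225·a + 31·b + 5·c = -269.
Solving the 3×3 system (Gaussian elimination) gives a = -5549/5044, b = 2499/5044, c = -9289/1261.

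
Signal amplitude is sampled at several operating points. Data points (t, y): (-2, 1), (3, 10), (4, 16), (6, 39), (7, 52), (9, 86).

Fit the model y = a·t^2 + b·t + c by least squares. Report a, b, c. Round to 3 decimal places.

a = 1.013, b = 0.630, c = -1.743

Sums needed: Σt^2·t^2 = 10611, Σt^2·t = 1371, Σt^2 = 195, Σt·t = 195, Σt = 27, Σ1 = 6.
And Σt^2·y = 11268, Σt·y = 1464, Σy = 204.
Row-reducing yields a = 81/80, b = 353/560, c = -61/35.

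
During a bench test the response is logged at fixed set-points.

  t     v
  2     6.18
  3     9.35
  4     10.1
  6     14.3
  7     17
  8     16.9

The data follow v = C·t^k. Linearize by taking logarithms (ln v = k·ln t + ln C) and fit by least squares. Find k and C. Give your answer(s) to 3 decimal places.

k = 0.734, C = 3.852

With ln vᵢ as the transformed response and ln tᵢ as the regressor:
Σln t = 8.9952, Σ(ln t)² = 14.9303, Σln v = 14.6900, Σln t·ln v = 23.0831.
Normal system: [[14.9303, 8.9952]; [8.9952, 6]]·[k, ln C]ᵀ = [23.0831, 14.6900]ᵀ.
Δ = 14.9303·6 − (8.9952)² = 8.6686; k = (23.0831·6 − 8.9952·14.6900)/8.6686 = 0.73360, ln C = (14.9303·14.6900 − 8.9952·23.0831)/8.6686 = 1.34853, so C = exp(1.34853) = 3.85174.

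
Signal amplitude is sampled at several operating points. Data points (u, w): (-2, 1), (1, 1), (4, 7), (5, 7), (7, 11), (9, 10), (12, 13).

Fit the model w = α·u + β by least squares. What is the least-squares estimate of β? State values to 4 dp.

β = 2.2669

Setting ∂/∂α … = 0 gives: 320·α + 36·β = 385;  36·α + 7·β = 50.
(Σu·u = 320, Σu = 36, Σ1 = 7, Σu·w = 385, Σw = 50.)
Determinant 320·7 − 36² = 944.
α = (385·7 − 36·50)/944 = 895/944; β = (320·50 − 36·385)/944 = 535/236.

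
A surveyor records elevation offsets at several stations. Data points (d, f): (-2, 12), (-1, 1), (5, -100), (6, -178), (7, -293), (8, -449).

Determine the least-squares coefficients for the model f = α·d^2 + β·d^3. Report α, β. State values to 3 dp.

α = 1.116, β = -1.015

Setting ∂/∂α … = 0 gives: 8435·α + 60443·β = -51952;  60443·α + 442139·β = -381432.
(Σd^2·d^2 = 8435, Σd^2·d^3 = 60443, Σd^3·d^3 = 442139, Σd^2·f = -51952, Σd^3·f = -381432.)
Δ = 8435·442139 − 60443² = 76086216.
α = ((-51952)·442139 − 60443·(-381432))/76086216 = 10611131/9510777; β = (8435·(-381432) − 60443·(-51952))/76086216 = -9655523/9510777.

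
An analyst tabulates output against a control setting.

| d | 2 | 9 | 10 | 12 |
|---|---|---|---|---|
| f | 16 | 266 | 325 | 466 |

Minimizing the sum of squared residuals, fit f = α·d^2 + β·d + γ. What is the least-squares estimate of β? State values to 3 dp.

β = 1.293

Sums needed: Σd^2·d^2 = 37313, Σd^2·d = 3465, Σd^2 = 329, Σd·d = 329, Σd = 33, Σ1 = 4.
For Mᵀf: Σd^2·f = 121214, Σd·f = 11268, Σf = 1073.
Row-reducing yields α = 113683/36436, β = 47097/36436, γ = 8745/9109.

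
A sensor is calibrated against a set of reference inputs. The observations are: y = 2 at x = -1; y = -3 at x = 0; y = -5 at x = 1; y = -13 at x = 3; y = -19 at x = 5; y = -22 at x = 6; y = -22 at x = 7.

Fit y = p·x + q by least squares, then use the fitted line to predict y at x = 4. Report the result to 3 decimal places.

Forming MᵀM = [[121, 21]; [21, 7]] and Mᵀy = [-427, -82]ᵀ gives MᵀM·[p, q]ᵀ = Mᵀy.
det = 121·7 − 21² = 406.
p = ((-427)·7 − 21·(-82))/406 = -181/58; q = (121·(-82) − 21·(-427))/406 = -955/406.
At x = 4: ŷ = (-181/58)·(4) + (-955/406)·(1) = -6023/406.

ŷ = -14.835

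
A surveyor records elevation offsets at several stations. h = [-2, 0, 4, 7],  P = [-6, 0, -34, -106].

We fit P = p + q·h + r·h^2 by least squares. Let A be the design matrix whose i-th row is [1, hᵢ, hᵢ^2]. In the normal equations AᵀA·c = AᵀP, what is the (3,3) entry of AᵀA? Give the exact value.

2673

Row 3 ↔ basis h^2, column 3 ↔ basis h^2, so (AᵀA)_{3,3} = Σᵢ (h^2)·(h^2) = (4)·(4) + (0)·(0) + (16)·(16) + (49)·(49) = 2673.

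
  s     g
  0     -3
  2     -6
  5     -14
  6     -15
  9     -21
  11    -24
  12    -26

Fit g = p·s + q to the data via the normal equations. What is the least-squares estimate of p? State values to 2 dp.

Entries of MᵀM: Σs·s = 411, Σs = 45, Σ1 = 7.
For Mᵀg: Σs·g = -937, Σg = -109.
Normal equations: [[411, 45]; [45, 7]]·[p, q]ᵀ = [-937, -109]ᵀ.
det = 411·7 − 45² = 852.
p = ((-937)·7 − 45·(-109))/852 = -827/426; q = (411·(-109) − 45·(-937))/852 = -439/142.

p = -1.94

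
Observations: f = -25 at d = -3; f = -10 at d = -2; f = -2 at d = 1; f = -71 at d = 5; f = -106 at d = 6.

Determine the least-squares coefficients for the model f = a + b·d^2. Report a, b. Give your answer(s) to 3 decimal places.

The normal equations are: 5·a + 75·b = -214;  75·a + 2019·b = -5858.
Eliminating b: 2019·(row 1) − 75·(row 2) gives 4470·a = 2019·(-214) − 75·(-5858) = 7284, so a = 1214/745.
Then b = ((-5858) − 75·(1214/745))/2019 = -1324/447.

a = 1.630, b = -2.962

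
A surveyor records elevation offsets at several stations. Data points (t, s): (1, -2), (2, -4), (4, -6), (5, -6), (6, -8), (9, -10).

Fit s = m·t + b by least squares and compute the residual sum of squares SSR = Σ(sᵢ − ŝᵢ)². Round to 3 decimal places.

SSR = 1.446

Normal-equation sums: Σt·t = 163, Σt = 27, Σ1 = 6.
Moment sums: Σt·s = -202, Σs = -36.
det = 163·6 − 27² = 249.
m = ((-202)·6 − 27·(-36))/249 = -80/83; b = (163·(-36) − 27·(-202))/249 = -138/83.
Residuals: 52/83, -34/83, -40/83, 40/83, -46/83, 28/83; SSR = 120/83.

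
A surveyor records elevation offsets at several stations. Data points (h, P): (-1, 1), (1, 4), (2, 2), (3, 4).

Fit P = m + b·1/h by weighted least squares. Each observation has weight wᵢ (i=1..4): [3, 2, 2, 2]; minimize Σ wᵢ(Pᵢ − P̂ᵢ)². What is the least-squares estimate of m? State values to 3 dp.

m = 2.452

The normal equations are: 9·m + (2/3)·b = 23;  (2/3)·m + (103/18)·b = 29/3.
(Σwᵢ·1 = 9, Σwᵢ·1/h = 2/3, Σwᵢ·1/h·1/h = 103/18, Σwᵢ·P = 23, Σwᵢ·1/h·P = 29/3.)
Eliminating b: (103/18)·(row 1) − (2/3)·(row 2) gives (919/18)·m = (103/18)·23 − (2/3)·(29/3) = 751/6, so m = 2253/919.
Then b = ((29/3) − (2/3)·(2253/919))/(103/18) = 1290/919.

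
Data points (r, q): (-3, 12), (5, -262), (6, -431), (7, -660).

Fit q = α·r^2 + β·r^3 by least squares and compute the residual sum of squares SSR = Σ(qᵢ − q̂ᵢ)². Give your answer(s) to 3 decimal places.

SSR = 0.447

Sums needed: Σr^2·r^2 = 4403, Σr^2·r^3 = 27465, Σr^3·r^3 = 180659.
Moment sums: Σr^2·q = -54298, Σr^3·q = -352550.
Normal equations: [[4403, 27465]; [27465, 180659]]·[α, β]ᵀ = [-54298, -352550]ᵀ.
Determinant 4403·180659 − 27465² = 41115352.
α = ((-54298)·180659 − 27465·(-352550))/41115352 = -15829579/5139419; β = (4403·(-352550) − 27465·(-54298))/41115352 = -7622885/5139419.
Residuals: -1678656/5139419, 2072322/5139419, 1318415/5139419, -1717614/5139419; SSR = 2296139/5139419.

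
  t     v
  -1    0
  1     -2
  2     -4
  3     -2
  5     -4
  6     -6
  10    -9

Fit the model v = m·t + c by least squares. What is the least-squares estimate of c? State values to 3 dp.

Forming MᵀM = [[176, 26]; [26, 7]] and Mᵀv = [-162, -27]ᵀ gives MᵀM·[m, c]ᵀ = Mᵀv.
Eliminating c: 7·(row 1) − 26·(row 2) gives 556·m = 7·(-162) − 26·(-27) = -432, so m = -108/139.
Then c = ((-27) − 26·(-108/139))/7 = -135/139.

c = -0.971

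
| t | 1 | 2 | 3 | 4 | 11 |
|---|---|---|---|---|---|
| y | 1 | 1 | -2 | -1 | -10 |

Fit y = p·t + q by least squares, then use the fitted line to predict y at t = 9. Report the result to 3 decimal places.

Sums needed: Σt·t = 151, Σt = 21, Σ1 = 5.
For Xᵀy: Σt·y = -117, Σy = -11.
So XᵀX·[p, q]ᵀ = Xᵀy: [[151, 21]; [21, 5]]·[p, q]ᵀ = [-117, -11]ᵀ.
Eliminating q: 5·(row 1) − 21·(row 2) gives 314·p = 5·(-117) − 21·(-11) = -354, so p = -177/157.
Then q = ((-11) − 21·(-177/157))/5 = 398/157.
At t = 9: ŷ = (-177/157)·(9) + (398/157)·(1) = -1195/157.

ŷ = -7.611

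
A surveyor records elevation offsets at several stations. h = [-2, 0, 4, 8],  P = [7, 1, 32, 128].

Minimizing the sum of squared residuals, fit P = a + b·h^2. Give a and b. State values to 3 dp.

From the data, Σ1 = 4, Σh^2 = 84, Σh^2·h^2 = 4368.
Right-hand side: ΣP = 168, Σh^2·P = 8732.
Normal equations: [[4, 84]; [84, 4368]]·[a, b]ᵀ = [168, 8732]ᵀ.
det = 4·4368 − 84² = 10416.
a = (168·4368 − 84·8732)/10416 = 1/31; b = (4·8732 − 84·168)/10416 = 1301/651.

a = 0.032, b = 1.998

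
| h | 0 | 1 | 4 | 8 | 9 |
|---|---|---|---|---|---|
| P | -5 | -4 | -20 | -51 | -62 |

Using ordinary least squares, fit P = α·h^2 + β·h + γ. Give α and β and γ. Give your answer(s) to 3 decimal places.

The normal equations are: 10914·α + 1306·β + 162·γ = -8610;  1306·α + 162·β + 22·γ = -1050;  162·α + 22·β + 5·γ = -142.
(Σh^2·h^2 = 10914, Σh^2·h = 1306, Σh^2 = 162, Σh·h = 162, Σh = 22, Σ1 = 5, Σh^2·P = -8610, Σh·P = -1050, ΣP = -142.)
Row-reducing yields α = -1433/2732, β = -4779/2732, γ = -2533/683.

α = -0.525, β = -1.749, γ = -3.709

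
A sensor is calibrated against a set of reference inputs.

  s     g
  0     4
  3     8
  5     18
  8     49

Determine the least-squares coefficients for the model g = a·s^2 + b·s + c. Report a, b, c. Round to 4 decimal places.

a = 0.9000, b = -1.6118, c = 4.1471

AᵀA·[a, b, c]ᵀ = Aᵀg reads: 4802·a + 664·b + 98·c = 3658;  664·a + 98·b + 16·c = 506;  98·a + 16·b + 4·c = 79.
Solving the 3×3 system (Gaussian elimination) gives a = 9/10, b = -137/85, c = 141/34.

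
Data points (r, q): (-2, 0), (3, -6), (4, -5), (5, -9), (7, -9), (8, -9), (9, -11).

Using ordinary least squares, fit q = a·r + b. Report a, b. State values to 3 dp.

a = -0.953, b = -2.369

From the data, Σr·r = 248, Σr = 34, Σ1 = 7.
Moment sums: Σr·q = -317, Σq = -49.
Eliminating b: 7·(row 1) − 34·(row 2) gives 580·a = 7·(-317) − 34·(-49) = -553, so a = -553/580.
Then b = ((-49) − 34·(-553/580))/7 = -687/290.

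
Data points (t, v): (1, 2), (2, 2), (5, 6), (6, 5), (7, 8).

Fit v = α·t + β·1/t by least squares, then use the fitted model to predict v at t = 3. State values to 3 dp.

XᵀX·[α, β]ᵀ = Xᵀv reads: 115·α + 5·β = 122;  5·α + (29507/22050)·β = 1297/210.
(Σt·t = 115, Σt·1/t = 5, Σ1/t·1/t = 29507/22050, Σt·v = 122, Σ1/t·v = 1297/210.)
Eliminating β: (29507/22050)·(row 1) − 5·(row 2) gives (568411/4410)·α = (29507/22050)·122 − 5·(1297/210) = 2918929/22050, so α = 2918929/2842055.
Then β = ((1297/210) − 5·(2918929/2842055))/(29507/22050) = 442155/568411.
At t = 3: v̂ = (2918929/2842055)·(3) + (442155/568411)·(1/3) = 9493712/2842055.

v̂ = 3.340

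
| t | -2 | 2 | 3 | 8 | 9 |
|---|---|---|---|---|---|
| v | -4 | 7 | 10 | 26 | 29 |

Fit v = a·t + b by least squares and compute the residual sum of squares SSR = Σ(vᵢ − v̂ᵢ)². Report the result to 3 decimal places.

SSR = 1.090

The normal equations are: 162·a + 20·b = 521;  20·a + 5·b = 68.
Eliminating b: 5·(row 1) − 20·(row 2) gives 410·a = 5·521 − 20·68 = 1245, so a = 249/82.
Then b = (68 − 20·(249/82))/5 = 298/205.
Residuals: 127/205, -108/205, -231/410, 52/205, 89/410; SSR = 447/410.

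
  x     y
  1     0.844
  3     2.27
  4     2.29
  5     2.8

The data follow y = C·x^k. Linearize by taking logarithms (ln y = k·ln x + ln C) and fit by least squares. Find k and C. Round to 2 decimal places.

k = 0.75, C = 0.87

Let Y = ln y. Fitting Y = k·ln x + ln C by least squares:
XᵀX = [[5.7191, 4.0943]; [4.0943, 4]], rhs = [3.7063, 2.5083]ᵀ  (here Σln x = 4.0943, Σ(ln x)² = 5.7191, Σln y = 2.5083, Σln x·ln y = 3.7063).
Solving (det = 6.1125): k = 0.74524, ln C = -0.13573, so C = exp(-0.13573) = 0.87307.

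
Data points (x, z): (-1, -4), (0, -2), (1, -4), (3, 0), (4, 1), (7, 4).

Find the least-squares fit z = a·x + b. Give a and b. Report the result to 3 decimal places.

a = 1.008, b = -3.185

Forming AᵀA = [[76, 14]; [14, 6]] and Aᵀz = [32, -5]ᵀ gives AᵀA·[a, b]ᵀ = Aᵀz.
Eliminating b: 6·(row 1) − 14·(row 2) gives 260·a = 6·32 − 14·(-5) = 262, so a = 131/130.
Then b = ((-5) − 14·(131/130))/6 = -207/65.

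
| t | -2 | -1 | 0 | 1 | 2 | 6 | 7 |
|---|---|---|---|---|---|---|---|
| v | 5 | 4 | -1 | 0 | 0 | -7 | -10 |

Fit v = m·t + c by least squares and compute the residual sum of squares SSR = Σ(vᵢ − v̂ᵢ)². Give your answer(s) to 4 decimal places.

Setting ∂/∂m … = 0 gives: 95·m + 13·c = -126;  13·m + 7·c = -9.
Eliminating c: 7·(row 1) − 13·(row 2) gives 496·m = 7·(-126) − 13·(-9) = -765, so m = -765/496.
Then c = ((-9) − 13·(-765/496))/7 = 783/496.
Residuals: 167/496, 109/124, -1279/496, -9/248, 747/496, 335/496, -97/124; SSR = 5393/496.

SSR = 10.8730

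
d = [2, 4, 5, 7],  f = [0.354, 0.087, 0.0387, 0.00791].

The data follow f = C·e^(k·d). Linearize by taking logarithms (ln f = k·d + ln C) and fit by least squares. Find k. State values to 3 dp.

Linearized form: ln f = k·d + ln C. From the 4 transformed points,
Σd = 18.0000, Σ(d)² = 94.0000, Σln f = -11.5718, Σd·ln f = -61.9813.
Equations: 94.0000·k + 18.0000·ln C = -61.9813;  18.0000·k + 4·ln C = -11.5718.
Solving (det = 52.0000): k = -0.76215, ln C = 0.53672.

k = -0.762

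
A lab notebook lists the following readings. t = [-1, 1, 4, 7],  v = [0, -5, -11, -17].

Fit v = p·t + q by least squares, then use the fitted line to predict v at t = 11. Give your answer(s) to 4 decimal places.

v̂ = -25.5918

From the data, Σt·t = 67, Σt = 11, Σ1 = 4.
For Mᵀv: Σt·v = -168, Σv = -33.
Determinant 67·4 − 11² = 147.
p = ((-168)·4 − 11·(-33))/147 = -103/49; q = (67·(-33) − 11·(-168))/147 = -121/49.
At t = 11: v̂ = (-103/49)·(11) + (-121/49)·(1) = -1254/49.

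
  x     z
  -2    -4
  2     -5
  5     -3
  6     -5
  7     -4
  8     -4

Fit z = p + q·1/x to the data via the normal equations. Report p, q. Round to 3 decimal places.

p = -4.096, q = -0.672

The normal system MᵀM·[p, q]ᵀ = Mᵀz is [[6, 533/840]; [533/840, 426049/705600]]·[p, q]ᵀ = [-25, -631/210]ᵀ.
Δ = 6·(426049/705600) − (533/840)² = 454441/141120.
p = ((-25)·(426049/705600) − (533/840)·(-631/210))/(454441/141120) = -715841/174785; q = (6·(-631/210) − (533/840)·(-25))/(454441/141120) = -305592/454441.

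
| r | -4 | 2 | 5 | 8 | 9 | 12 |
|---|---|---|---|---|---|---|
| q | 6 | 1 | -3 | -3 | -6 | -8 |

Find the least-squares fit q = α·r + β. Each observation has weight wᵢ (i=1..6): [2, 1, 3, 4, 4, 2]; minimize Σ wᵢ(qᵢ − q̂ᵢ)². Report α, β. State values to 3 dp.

The normal system MᵀWM·[α, β]ᵀ = MᵀWq is [[979, 101]; [101, 16]]·[α, β]ᵀ = [-595, -48]ᵀ.
Eliminating β: 16·(row 1) − 101·(row 2) gives 5463·α = 16·(-595) − 101·(-48) = -4672, so α = -4672/5463.
Then β = ((-48) − 101·(-4672/5463))/16 = 13103/5463.

α = -0.855, β = 2.398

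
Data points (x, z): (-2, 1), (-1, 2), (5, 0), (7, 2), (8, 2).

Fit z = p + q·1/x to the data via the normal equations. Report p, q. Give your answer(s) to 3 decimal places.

p = 1.304, q = -0.467

Normal-equation sums: Σ1 = 5, Σ1/x = -289/280, Σ1/x·1/x = 103961/78400.
Moment sums: Σz = 7, Σ1/x·z = -55/28.
Eliminating q: (103961/78400)·(row 1) − (-289/280)·(row 2) gives (109071/19600)·p = (103961/78400)·7 − (-289/280)·(-55/28) = 568777/78400, so p = 568777/436284.
Then q = ((-55/28) − (-289/280)·(568777/436284))/(103961/78400) = -50890/109071.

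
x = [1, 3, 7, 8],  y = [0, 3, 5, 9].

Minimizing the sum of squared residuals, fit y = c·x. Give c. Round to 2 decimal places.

Normal-equation sums: Σx·x = 123.
For Mᵀy: Σx·y = 116.
c = 116/123 = 0.943089.

c = 0.94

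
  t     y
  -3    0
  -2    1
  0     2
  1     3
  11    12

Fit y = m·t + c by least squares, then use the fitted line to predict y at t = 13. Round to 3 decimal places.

Sums needed: Σt·t = 135, Σt = 7, Σ1 = 5.
And Σt·y = 133, Σy = 18.
Eliminating c: 5·(row 1) − 7·(row 2) gives 626·m = 5·133 − 7·18 = 539, so m = 539/626.
Then c = (18 − 7·(539/626))/5 = 1499/626.
At t = 13: ŷ = (539/626)·(13) + (1499/626)·(1) = 4253/313.

ŷ = 13.588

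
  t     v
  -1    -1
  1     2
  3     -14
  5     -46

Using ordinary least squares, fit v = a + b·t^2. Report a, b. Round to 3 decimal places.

a = 2.688, b = -1.938

Normal-equation sums: Σ1 = 4, Σt^2 = 36, Σt^2·t^2 = 708.
Moment sums: Σv = -59, Σt^2·v = -1275.
det = 4·708 − 36² = 1536.
a = ((-59)·708 − 36·(-1275))/1536 = 43/16; b = (4·(-1275) − 36·(-59))/1536 = -31/16.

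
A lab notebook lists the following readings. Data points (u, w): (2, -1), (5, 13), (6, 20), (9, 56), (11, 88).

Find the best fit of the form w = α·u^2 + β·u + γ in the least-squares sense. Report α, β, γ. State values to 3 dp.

Sums needed: Σu^2·u^2 = 23139, Σu^2·u = 2409, Σu^2 = 267, Σu·u = 267, Σu = 33, Σ1 = 5.
For Mᵀw: Σu^2·w = 16225, Σu·w = 1655, Σw = 176.
So MᵀM·[α, β, γ]ᵀ = Mᵀw: [[23139, 2409, 267]; [2409, 267, 33]; [267, 33, 5]]·[α, β, γ]ᵀ = [16225, 1655, 176]ᵀ.
Solving the 3×3 system (Gaussian elimination) gives α = 3487/3876, β = -6971/3876, γ = -33/34.

α = 0.900, β = -1.799, γ = -0.971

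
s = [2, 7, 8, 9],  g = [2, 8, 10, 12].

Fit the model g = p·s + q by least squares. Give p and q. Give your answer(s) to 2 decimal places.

p = 1.38, q = -0.97

Setting ∂/∂p … = 0 gives: 198·p + 26·q = 248;  26·p + 4·q = 32.
(Σs·s = 198, Σs = 26, Σ1 = 4, Σs·g = 248, Σg = 32.)
det = 198·4 − 26² = 116.
p = (248·4 − 26·32)/116 = 40/29; q = (198·32 − 26·248)/116 = -28/29.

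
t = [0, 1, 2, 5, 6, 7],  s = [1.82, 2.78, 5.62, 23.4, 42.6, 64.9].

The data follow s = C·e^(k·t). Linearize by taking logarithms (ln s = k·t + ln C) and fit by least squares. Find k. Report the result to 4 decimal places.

Taking logs, ln s = k·t + ln C, so regress ln s on t.
Σt = 21.0000, Σ(t)² = 115.0000, Σln s = 14.4251, Σt·ln s = 71.9599.
Equations: 115.0000·k + 21.0000·ln C = 71.9599;  21.0000·k + 6·ln C = 14.4251.
Δ = 115.0000·6 − (21.0000)² = 249.0000; k = (71.9599·6 − 21.0000·14.4251)/249.0000 = 0.51740, ln C = (115.0000·14.4251 − 21.0000·71.9599)/249.0000 = 0.59327.

k = 0.5174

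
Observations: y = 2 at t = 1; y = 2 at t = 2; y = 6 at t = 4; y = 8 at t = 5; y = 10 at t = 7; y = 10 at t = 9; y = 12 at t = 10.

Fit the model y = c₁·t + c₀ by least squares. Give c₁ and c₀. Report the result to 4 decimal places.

Normal-equation sums: Σt·t = 276, Σt = 38, Σ1 = 7.
Moment sums: Σt·y = 350, Σy = 50.
Normal equations: [[276, 38]; [38, 7]]·[c₁, c₀]ᵀ = [350, 50]ᵀ.
det = 276·7 − 38² = 488.
c₁ = (350·7 − 38·50)/488 = 275/244; c₀ = (276·50 − 38·350)/488 = 125/122.

c₁ = 1.1270, c₀ = 1.0246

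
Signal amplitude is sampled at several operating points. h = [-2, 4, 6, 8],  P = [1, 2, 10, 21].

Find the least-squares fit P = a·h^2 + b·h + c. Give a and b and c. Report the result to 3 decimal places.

Sums needed: Σh^2·h^2 = 5664, Σh^2·h = 784, Σh^2 = 120, Σh·h = 120, Σh = 16, Σ1 = 4.
And Σh^2·P = 1740, Σh·P = 234, ΣP = 34.
XᵀX·[a, b, c]ᵀ = XᵀP becomes [[5664, 784, 120]; [784, 120, 16]; [120, 16, 4]]·[a, b, c]ᵀ = [1740, 234, 34]ᵀ.
Inverting the 3×3 Gram matrix, [a, b, c]ᵀ = [329/724, -519/724, -410/181]ᵀ.

a = 0.454, b = -0.717, c = -2.265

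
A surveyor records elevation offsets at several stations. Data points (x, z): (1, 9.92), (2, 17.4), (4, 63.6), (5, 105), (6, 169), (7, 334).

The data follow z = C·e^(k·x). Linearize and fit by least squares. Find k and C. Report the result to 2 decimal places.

Let Y = ln z. Fitting Y = k·x + ln C by least squares:
AᵀA = [[131.0000, 25.0000]; [25.0000, 6]], rhs = [119.3451, 24.8986]ᵀ  (here Σx = 25.0000, Σ(x)² = 131.0000, Σln z = 24.8986, Σx·ln z = 119.3451).
Slope k = (n·Σx·ln z − Σx·Σln z)/(n·Σ(x)² − (Σx)²) = (6·119.3451 − 25.0000·24.8986)/161.0000 = 0.58140; ln C = (Σln z − k·Σx)/n = 1.72729, so C = exp(1.72729) = 5.62537.

k = 0.58, C = 5.63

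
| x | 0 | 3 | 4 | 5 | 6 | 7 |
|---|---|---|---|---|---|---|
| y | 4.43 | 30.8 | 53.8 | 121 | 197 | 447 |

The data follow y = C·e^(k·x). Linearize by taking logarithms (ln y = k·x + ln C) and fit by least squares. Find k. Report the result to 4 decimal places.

k = 0.6522

With ln yᵢ as the transformed response and xᵢ as the regressor:
Over the data: Σx = 25.0000, Σ(x)² = 135.0000, Σln y = 25.0827, Σx·ln y = 124.6197.
Normal system: [[135.0000, 25.0000]; [25.0000, 6]]·[k, ln C]ᵀ = [124.6197, 25.0827]ᵀ.
Slope k = (n·Σx·ln y − Σx·Σln y)/(n·Σ(x)² − (Σx)²) = (6·124.6197 − 25.0000·25.0827)/185.0000 = 0.65216; ln C = (Σln y − k·Σx)/n = 1.46312.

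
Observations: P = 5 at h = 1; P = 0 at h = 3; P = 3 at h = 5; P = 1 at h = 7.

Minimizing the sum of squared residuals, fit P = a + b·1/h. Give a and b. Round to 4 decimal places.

a = 0.4890, b = 4.2024

From the data, Σ1 = 4, Σ1/h = 176/105, Σ1/h·1/h = 12916/11025.
Moment sums: ΣP = 9, Σ1/h·P = 201/35.
Normal equations: [[4, 176/105]; [176/105, 12916/11025]]·[a, b]ᵀ = [9, 201/35]ᵀ.
Determinant 4·(12916/11025) − (176/105)² = 6896/3675.
a = (9·(12916/11025) − (176/105)·(201/35))/(6896/3675) = 843/1724; b = (4·(201/35) − (176/105)·9)/(6896/3675) = 7245/1724.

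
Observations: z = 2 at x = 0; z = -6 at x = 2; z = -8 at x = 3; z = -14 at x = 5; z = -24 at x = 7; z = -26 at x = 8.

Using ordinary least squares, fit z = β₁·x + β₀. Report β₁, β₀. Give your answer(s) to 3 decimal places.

Setting ∂/∂β₁ … = 0 gives: 151·β₁ + 25·β₀ = -482;  25·β₁ + 6·β₀ = -76.
(Σx·x = 151, Σx = 25, Σ1 = 6, Σx·z = -482, Σz = -76.)
Eliminating β₀: 6·(row 1) − 25·(row 2) gives 281·β₁ = 6·(-482) − 25·(-76) = -992, so β₁ = -992/281.
Then β₀ = ((-76) − 25·(-992/281))/6 = 574/281.

β₁ = -3.530, β₀ = 2.043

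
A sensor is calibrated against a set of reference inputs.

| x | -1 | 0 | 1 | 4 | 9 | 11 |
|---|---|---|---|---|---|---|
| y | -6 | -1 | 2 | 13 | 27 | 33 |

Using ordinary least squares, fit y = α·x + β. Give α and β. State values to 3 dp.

α = 3.177, β = -1.376

Compute the Gram sums: Σx·x = 220, Σx = 24, Σ1 = 6.
And Σx·y = 666, Σy = 68.
So AᵀA·[α, β]ᵀ = Aᵀy: [[220, 24]; [24, 6]]·[α, β]ᵀ = [666, 68]ᵀ.
Determinant 220·6 − 24² = 744.
α = (666·6 − 24·68)/744 = 197/62; β = (220·68 − 24·666)/744 = -128/93.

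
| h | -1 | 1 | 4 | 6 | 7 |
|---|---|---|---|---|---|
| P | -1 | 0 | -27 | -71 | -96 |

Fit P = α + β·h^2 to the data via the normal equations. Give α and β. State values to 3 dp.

α = 2.308, β = -2.005

Compute the Gram sums: Σ1 = 5, Σh^2 = 103, Σh^2·h^2 = 3955.
Right-hand side: ΣP = -195, Σh^2·P = -7693.
So XᵀX·[α, β]ᵀ = XᵀP: [[5, 103]; [103, 3955]]·[α, β]ᵀ = [-195, -7693]ᵀ.
Determinant 5·3955 − 103² = 9166.
α = ((-195)·3955 − 103·(-7693))/9166 = 10577/4583; β = (5·(-7693) − 103·(-195))/9166 = -9190/4583.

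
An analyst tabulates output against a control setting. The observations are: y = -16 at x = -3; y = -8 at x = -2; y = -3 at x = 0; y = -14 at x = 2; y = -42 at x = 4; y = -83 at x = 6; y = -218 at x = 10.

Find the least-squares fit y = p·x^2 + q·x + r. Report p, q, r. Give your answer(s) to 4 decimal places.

p = -1.9915, q = -1.5614, r = -2.9837

Sums needed: Σx^2·x^2 = 11665, Σx^2·x = 1253, Σx^2 = 169, Σx·x = 169, Σx = 17, Σ1 = 7.
And Σx^2·y = -25692, Σx·y = -2810, Σy = -384.
So MᵀM·[p, q, r]ᵀ = Mᵀy: [[11665, 1253, 169]; [1253, 169, 17]; [169, 17, 7]]·[p, q, r]ᵀ = [-25692, -2810, -384]ᵀ.
Inverting the 3×3 Gram matrix, [p, q, r]ᵀ = [-300619/150948, -235691/150948, -225191/75474]ᵀ.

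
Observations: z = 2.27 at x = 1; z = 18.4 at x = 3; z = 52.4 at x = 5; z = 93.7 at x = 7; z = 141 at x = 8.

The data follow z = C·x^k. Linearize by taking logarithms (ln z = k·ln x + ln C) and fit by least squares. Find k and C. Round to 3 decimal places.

k = 1.958, C = 2.224

Let Y = ln z. Fitting Y = k·ln x + ln C by least squares:
XᵀX = [[11.9079, 6.7334]; [6.7334, 5]], rhs = [28.6964, 17.1799]ᵀ  (here Σln x = 6.7334, Σ(ln x)² = 11.9079, Σln z = 17.1799, Σln x·ln z = 28.6964).
Δ = 11.9079·5 − (6.7334)² = 14.2007; k = (28.6964·5 − 6.7334·17.1799)/14.2007 = 1.95786, ln C = (11.9079·17.1799 − 6.7334·28.6964)/14.2007 = 0.79936, so C = exp(0.79936) = 2.22412.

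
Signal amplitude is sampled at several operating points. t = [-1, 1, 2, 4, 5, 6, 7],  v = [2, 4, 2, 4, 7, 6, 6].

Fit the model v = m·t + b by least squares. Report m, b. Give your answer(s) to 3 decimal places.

From the data, Σt·t = 132, Σt = 24, Σ1 = 7.
And Σt·v = 135, Σv = 31.
Eliminating b: 7·(row 1) − 24·(row 2) gives 348·m = 7·135 − 24·31 = 201, so m = 67/116.
Then b = (31 − 24·(67/116))/7 = 71/29.

m = 0.578, b = 2.448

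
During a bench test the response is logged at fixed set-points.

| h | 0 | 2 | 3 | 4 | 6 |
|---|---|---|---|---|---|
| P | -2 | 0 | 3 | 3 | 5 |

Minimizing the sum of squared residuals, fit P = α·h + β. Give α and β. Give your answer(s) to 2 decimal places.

α = 1.20, β = -1.80

Compute the Gram sums: Σh·h = 65, Σh = 15, Σ1 = 5.
And Σh·P = 51, ΣP = 9.
Determinant 65·5 − 15² = 100.
α = (51·5 − 15·9)/100 = 6/5; β = (65·9 − 15·51)/100 = -9/5.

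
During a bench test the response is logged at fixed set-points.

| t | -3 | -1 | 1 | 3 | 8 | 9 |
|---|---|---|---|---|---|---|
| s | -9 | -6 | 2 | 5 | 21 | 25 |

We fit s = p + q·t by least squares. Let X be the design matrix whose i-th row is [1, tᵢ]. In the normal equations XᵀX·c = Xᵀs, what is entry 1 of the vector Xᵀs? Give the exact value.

Entry 1 ↔ basis 1, so (Xᵀs)_{1} = Σᵢ sᵢ = (1)·(-9) + (1)·(-6) + (1)·(2) + (1)·(5) + (1)·(21) + (1)·(25) = 38.

38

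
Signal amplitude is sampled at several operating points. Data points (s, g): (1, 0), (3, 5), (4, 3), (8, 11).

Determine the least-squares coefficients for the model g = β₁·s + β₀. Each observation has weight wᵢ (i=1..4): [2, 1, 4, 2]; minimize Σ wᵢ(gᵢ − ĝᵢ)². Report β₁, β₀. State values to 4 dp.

Sums needed: Σwᵢ·s·s = 203, Σwᵢ·s = 37, Σwᵢ·1 = 9.
For MᵀWg: Σwᵢ·s·g = 239, Σwᵢ·g = 39.
Normal equations: [[203, 37]; [37, 9]]·[β₁, β₀]ᵀ = [239, 39]ᵀ.
Eliminating β₀: 9·(row 1) − 37·(row 2) gives 458·β₁ = 9·239 − 37·39 = 708, so β₁ = 354/229.
Then β₀ = (39 − 37·(354/229))/9 = -463/229.

β₁ = 1.5459, β₀ = -2.0218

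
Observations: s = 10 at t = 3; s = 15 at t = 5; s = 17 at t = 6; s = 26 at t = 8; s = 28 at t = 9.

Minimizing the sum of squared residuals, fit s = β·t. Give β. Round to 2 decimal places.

Sums needed: Σt·t = 215.
For Xᵀs: Σt·s = 667.
XᵀX·[β]ᵀ = Xᵀs becomes [[215]]·[β]ᵀ = [667]ᵀ.
Hence β = 667 / 215 ≈ 3.10233.

β = 3.10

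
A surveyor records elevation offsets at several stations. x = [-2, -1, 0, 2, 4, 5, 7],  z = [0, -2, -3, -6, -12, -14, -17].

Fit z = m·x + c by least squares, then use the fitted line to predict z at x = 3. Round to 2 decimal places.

ẑ = -9.40

The normal system MᵀM·[m, c]ᵀ = Mᵀz is [[99, 15]; [15, 7]]·[m, c]ᵀ = [-247, -54]ᵀ.
det = 99·7 − 15² = 468.
m = ((-247)·7 − 15·(-54))/468 = -919/468; c = (99·(-54) − 15·(-247))/468 = -547/156.
At x = 3: ẑ = (-919/468)·(3) + (-547/156)·(1) = -733/78.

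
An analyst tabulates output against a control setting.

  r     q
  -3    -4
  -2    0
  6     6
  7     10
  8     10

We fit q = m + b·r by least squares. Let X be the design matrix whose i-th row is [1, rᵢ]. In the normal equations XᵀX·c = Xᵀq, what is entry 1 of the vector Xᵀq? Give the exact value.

Entry 1 ↔ basis 1, so (Xᵀq)_{1} = Σᵢ qᵢ = (1)·(-4) + (1)·(0) + (1)·(6) + (1)·(10) + (1)·(10) = 22.

22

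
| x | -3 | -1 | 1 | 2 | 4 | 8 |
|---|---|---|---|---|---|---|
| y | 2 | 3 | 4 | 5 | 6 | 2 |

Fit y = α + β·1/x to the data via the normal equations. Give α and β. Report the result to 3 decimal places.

Compute the Gram sums: Σ1 = 6, Σ1/x = 13/24, Σ1/x·1/x = 1405/576.
And Σy = 22, Σ1/x·y = 55/12.
Eliminating β: (1405/576)·(row 1) − (13/24)·(row 2) gives (8261/576)·α = (1405/576)·22 − (13/24)·(55/12) = 3685/72, so α = 2680/751.
Then β = ((55/12) − (13/24)·(2680/751))/(1405/576) = 816/751.

α = 3.569, β = 1.087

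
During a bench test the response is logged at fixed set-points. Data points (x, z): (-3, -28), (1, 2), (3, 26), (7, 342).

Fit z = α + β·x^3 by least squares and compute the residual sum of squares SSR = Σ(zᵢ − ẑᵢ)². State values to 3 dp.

From the data, Σ1 = 4, Σx^3 = 344, Σx^3·x^3 = 119108.
Right-hand side: Σz = 342, Σx^3·z = 118766.
Normal equations: [[4, 344]; [344, 119108]]·[α, β]ᵀ = [342, 118766]ᵀ.
Eliminating β: 119108·(row 1) − 344·(row 2) gives 358096·α = 119108·342 − 344·118766 = -120568, so α = -15071/44762.
Then β = (118766 − 344·(-15071/44762))/119108 = 44677/44762.
Residuals: -15993/22381, 29959/22381, -13698/22381, -268/22381; SSR = 59918/22381.

SSR = 2.677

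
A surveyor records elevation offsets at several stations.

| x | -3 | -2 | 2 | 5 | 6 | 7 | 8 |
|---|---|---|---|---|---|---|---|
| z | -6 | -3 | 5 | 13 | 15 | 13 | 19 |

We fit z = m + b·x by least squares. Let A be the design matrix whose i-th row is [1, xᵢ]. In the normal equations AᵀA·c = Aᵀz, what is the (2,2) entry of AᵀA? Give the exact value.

191

Row 2 ↔ basis x, column 2 ↔ basis x, so (AᵀA)_{2,2} = Σᵢ (x)·(x) = (-3)·(-3) + (-2)·(-2) + (2)·(2) + (5)·(5) + (6)·(6) + (7)·(7) + (8)·(8) = 191.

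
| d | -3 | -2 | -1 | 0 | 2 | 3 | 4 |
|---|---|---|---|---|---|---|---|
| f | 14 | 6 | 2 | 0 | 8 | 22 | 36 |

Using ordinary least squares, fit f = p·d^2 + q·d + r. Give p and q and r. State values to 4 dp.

Setting ∂/∂p … = 0 gives: 451·p + 63·q + 43·r = 958;  63·p + 43·q + 3·r = 170;  43·p + 3·q + 7·r = 88.
(Σd^2·d^2 = 451, Σd^2·d = 63, Σd^2 = 43, Σd·d = 43, Σd = 3, Σ1 = 7, Σd^2·f = 958, Σd·f = 170, Σf = 88.)
Solving the 3×3 system (Gaussian elimination) gives p = 3359/1694, q = 1783/1694, r = -51/847.

p = 1.9829, q = 1.0525, r = -0.0602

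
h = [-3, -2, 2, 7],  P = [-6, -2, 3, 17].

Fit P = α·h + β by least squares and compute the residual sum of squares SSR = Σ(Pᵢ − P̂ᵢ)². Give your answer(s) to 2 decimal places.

SSR = 8.05

Setting ∂/∂α … = 0 gives: 66·α + 4·β = 147;  4·α + 4·β = 12.
Eliminating β: 4·(row 1) − 4·(row 2) gives 248·α = 4·147 − 4·12 = 540, so α = 135/62.
Then β = (12 − 4·(135/62))/4 = 51/62.
Residuals: -9/31, 95/62, -135/62, 29/31; SSR = 499/62.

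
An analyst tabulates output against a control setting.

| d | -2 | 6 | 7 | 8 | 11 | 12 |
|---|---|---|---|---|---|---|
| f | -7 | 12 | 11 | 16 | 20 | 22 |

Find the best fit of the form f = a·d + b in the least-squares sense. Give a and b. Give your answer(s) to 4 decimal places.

Setting ∂/∂a … = 0 gives: 418·a + 42·b = 775;  42·a + 6·b = 74.
(Σd·d = 418, Σd = 42, Σ1 = 6, Σd·f = 775, Σf = 74.)
det = 418·6 − 42² = 744.
a = (775·6 − 42·74)/744 = 257/124; b = (418·74 − 42·775)/744 = -809/372.

a = 2.0726, b = -2.1747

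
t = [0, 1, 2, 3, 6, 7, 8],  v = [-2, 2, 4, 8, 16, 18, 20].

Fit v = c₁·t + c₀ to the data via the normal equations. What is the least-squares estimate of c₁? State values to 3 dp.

Forming XᵀX = [[163, 27]; [27, 7]] and Xᵀv = [416, 66]ᵀ gives XᵀX·[c₁, c₀]ᵀ = Xᵀv.
Determinant 163·7 − 27² = 412.
c₁ = (416·7 − 27·66)/412 = 565/206; c₀ = (163·66 − 27·416)/412 = -237/206.

c₁ = 2.743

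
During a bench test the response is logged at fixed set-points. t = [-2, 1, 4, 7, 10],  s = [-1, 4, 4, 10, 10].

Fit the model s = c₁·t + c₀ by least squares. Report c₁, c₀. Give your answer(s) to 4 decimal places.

c₁ = 0.9333, c₀ = 1.6667

Setting ∂/∂c₁ … = 0 gives: 170·c₁ + 20·c₀ = 192;  20·c₁ + 5·c₀ = 27.
Determinant 170·5 − 20² = 450.
c₁ = (192·5 − 20·27)/450 = 14/15; c₀ = (170·27 − 20·192)/450 = 5/3.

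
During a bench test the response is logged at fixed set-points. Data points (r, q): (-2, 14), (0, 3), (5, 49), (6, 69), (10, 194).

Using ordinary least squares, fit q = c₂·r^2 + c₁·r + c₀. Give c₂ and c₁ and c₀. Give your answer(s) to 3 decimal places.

Sums needed: Σr^2·r^2 = 11937, Σr^2·r = 1333, Σr^2 = 165, Σr·r = 165, Σr = 19, Σ1 = 5.
And Σr^2·q = 23165, Σr·q = 2571, Σq = 329.
Row-reducing yields c₂ = 262122/130027, c₁ = -143518/130027, c₀ = 451119/130027.

c₂ = 2.016, c₁ = -1.104, c₀ = 3.469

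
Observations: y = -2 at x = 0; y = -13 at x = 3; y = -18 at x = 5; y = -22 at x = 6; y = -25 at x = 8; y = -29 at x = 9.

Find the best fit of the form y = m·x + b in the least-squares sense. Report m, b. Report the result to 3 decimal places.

m = -2.897, b = -3.201

The normal system MᵀM·[m, b]ᵀ = Mᵀy is [[215, 31]; [31, 6]]·[m, b]ᵀ = [-722, -109]ᵀ.
Eliminating b: 6·(row 1) − 31·(row 2) gives 329·m = 6·(-722) − 31·(-109) = -953, so m = -953/329.
Then b = ((-109) − 31·(-953/329))/6 = -1053/329.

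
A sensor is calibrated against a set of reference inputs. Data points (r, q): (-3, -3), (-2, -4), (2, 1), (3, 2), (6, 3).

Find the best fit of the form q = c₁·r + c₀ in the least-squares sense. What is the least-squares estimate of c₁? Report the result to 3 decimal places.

c₁ = 0.807

AᵀA·[c₁, c₀]ᵀ = Aᵀq reads: 62·c₁ + 6·c₀ = 43;  6·c₁ + 5·c₀ = -1.
Determinant 62·5 − 6² = 274.
c₁ = (43·5 − 6·(-1))/274 = 221/274; c₀ = (62·(-1) − 6·43)/274 = -160/137.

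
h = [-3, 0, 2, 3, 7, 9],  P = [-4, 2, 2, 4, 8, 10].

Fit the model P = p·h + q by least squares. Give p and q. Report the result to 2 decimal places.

Forming AᵀA = [[152, 18]; [18, 6]] and AᵀP = [174, 22]ᵀ gives AᵀA·[p, q]ᵀ = AᵀP.
det = 152·6 − 18² = 588.
p = (174·6 − 18·22)/588 = 54/49; q = (152·22 − 18·174)/588 = 53/147.

p = 1.10, q = 0.36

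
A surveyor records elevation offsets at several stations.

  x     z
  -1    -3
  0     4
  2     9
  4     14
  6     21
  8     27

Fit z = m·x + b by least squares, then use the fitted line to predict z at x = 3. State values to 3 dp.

Entries of MᵀM: Σx·x = 121, Σx = 19, Σ1 = 6.
And Σx·z = 419, Σz = 72.
So MᵀM·[m, b]ᵀ = Mᵀz: [[121, 19]; [19, 6]]·[m, b]ᵀ = [419, 72]ᵀ.
Δ = 121·6 − 19² = 365.
m = (419·6 − 19·72)/365 = 1146/365; b = (121·72 − 19·419)/365 = 751/365.
At x = 3: ẑ = (1146/365)·(3) + (751/365)·(1) = 4189/365.

ẑ = 11.477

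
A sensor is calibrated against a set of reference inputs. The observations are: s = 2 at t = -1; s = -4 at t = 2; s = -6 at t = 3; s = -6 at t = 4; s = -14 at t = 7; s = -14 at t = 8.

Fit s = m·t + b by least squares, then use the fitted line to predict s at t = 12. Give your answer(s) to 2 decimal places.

Normal-equation sums: Σt·t = 143, Σt = 23, Σ1 = 6.
Moment sums: Σt·s = -262, Σs = -42.
Normal equations: [[143, 23]; [23, 6]]·[m, b]ᵀ = [-262, -42]ᵀ.
det = 143·6 − 23² = 329.
m = ((-262)·6 − 23·(-42))/329 = -606/329; b = (143·(-42) − 23·(-262))/329 = 20/329.
At t = 12: ŝ = (-606/329)·(12) + (20/329)·(1) = -1036/47.

ŝ = -22.04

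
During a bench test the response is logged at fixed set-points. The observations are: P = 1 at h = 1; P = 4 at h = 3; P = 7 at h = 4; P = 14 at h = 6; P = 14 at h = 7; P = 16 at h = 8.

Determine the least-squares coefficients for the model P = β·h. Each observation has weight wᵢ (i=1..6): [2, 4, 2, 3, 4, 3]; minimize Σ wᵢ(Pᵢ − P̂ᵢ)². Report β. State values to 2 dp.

β = 2.00

Normal-equation sums: Σwᵢ·h·h = 566.
And Σwᵢ·h·P = 1134.
MᵀWM·[β]ᵀ = MᵀWP becomes [[566]]·[β]ᵀ = [1134]ᵀ.
β = 1134/566 = 2.00353.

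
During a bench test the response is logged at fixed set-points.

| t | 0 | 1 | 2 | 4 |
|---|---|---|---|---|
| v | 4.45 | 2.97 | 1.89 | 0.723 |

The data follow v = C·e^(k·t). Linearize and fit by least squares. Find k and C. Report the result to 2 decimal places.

k = -0.46, C = 4.59

Let Y = ln v. Fitting Y = k·t + ln C by least squares:
Σt = 7.0000, Σ(t)² = 21.0000, Σln v = 2.8937, Σt·ln v = 1.0643.
Equations: 21.0000·k + 7.0000·ln C = 1.0643;  7.0000·k + 4·ln C = 2.8937.
Solving (det = 35.0000): k = -0.45710, ln C = 1.52335, so C = exp(1.52335) = 4.58758.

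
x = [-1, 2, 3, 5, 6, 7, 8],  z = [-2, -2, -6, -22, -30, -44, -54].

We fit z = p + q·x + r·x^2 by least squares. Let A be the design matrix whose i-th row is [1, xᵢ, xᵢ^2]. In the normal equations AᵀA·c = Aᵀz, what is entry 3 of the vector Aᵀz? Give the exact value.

-7306

Entry 3 ↔ basis x^2, so (Aᵀz)_{3} = Σᵢ (x^2)·zᵢ = (1)·(-2) + (4)·(-2) + (9)·(-6) + (25)·(-22) + (36)·(-30) + (49)·(-44) + (64)·(-54) = -7306.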